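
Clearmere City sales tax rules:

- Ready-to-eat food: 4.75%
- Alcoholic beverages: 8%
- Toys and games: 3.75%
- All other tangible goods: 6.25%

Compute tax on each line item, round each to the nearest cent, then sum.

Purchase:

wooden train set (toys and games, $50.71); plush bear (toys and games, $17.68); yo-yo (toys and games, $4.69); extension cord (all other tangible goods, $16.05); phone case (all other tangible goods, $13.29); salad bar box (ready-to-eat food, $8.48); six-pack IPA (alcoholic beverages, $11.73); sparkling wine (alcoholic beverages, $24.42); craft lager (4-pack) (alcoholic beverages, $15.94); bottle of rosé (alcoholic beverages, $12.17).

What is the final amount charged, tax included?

Wooden train set $50.71: toys and games → 3.75% → $1.90
Plush bear $17.68: toys and games → 3.75% → $0.66
Yo-yo $4.69: toys and games → 3.75% → $0.18
Extension cord $16.05: all other tangible goods → 6.25% → $1.00
Phone case $13.29: all other tangible goods → 6.25% → $0.83
Salad bar box $8.48: ready-to-eat food → 4.75% → $0.40
Six-pack IPA $11.73: alcoholic beverages → 8% → $0.94
Sparkling wine $24.42: alcoholic beverages → 8% → $1.95
Craft lager (4-pack) $15.94: alcoholic beverages → 8% → $1.28
Bottle of rosé $12.17: alcoholic beverages → 8% → $0.97
Subtotal = $175.16; tax = $10.11; total due = $185.27

$185.27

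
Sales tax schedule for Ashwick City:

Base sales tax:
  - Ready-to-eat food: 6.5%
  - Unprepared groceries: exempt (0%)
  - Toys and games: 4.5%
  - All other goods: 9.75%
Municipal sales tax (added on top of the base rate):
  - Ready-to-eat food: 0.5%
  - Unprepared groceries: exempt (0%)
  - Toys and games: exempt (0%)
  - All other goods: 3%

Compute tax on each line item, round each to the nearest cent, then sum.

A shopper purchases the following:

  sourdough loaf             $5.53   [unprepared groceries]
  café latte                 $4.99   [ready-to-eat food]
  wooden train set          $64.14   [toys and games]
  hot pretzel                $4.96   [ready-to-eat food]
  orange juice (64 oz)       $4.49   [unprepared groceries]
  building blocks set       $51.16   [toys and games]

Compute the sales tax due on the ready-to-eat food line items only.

$0.70

Café latte $4.99: ready-to-eat food → 6.5% + 0.5% municipal = 7% → $0.35
Hot pretzel $4.96: ready-to-eat food → 6.5% + 0.5% municipal = 7% → $0.35
Tax on ready-to-eat food = $0.35 + $0.35 = $0.70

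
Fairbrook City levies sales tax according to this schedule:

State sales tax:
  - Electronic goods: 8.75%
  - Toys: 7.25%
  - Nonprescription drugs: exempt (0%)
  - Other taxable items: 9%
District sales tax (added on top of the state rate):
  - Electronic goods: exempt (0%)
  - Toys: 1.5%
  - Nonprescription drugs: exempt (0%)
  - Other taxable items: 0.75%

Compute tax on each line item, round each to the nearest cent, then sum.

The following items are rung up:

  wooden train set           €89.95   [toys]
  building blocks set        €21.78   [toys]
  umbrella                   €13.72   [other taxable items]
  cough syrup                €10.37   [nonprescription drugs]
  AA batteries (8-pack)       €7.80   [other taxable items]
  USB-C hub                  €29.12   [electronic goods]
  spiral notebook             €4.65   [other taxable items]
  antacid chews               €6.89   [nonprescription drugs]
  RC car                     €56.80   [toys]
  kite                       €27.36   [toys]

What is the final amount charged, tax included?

Wooden train set €89.95: toys → 7.25% + 1.5% district = 8.75% → €7.87
Building blocks set €21.78: toys → 7.25% + 1.5% district = 8.75% → €1.91
Umbrella €13.72: other taxable items → 9% + 0.75% district = 9.75% → €1.34
Cough syrup €10.37: nonprescription drugs → 0% + 0% district = 0% → €0.00
AA batteries (8-pack) €7.80: other taxable items → 9% + 0.75% district = 9.75% → €0.76
USB-C hub €29.12: electronic goods → 8.75% + 0% district = 8.75% → €2.55
Spiral notebook €4.65: other taxable items → 9% + 0.75% district = 9.75% → €0.45
Antacid chews €6.89: nonprescription drugs → 0% + 0% district = 0% → €0.00
RC car €56.80: toys → 7.25% + 1.5% district = 8.75% → €4.97
Kite €27.36: toys → 7.25% + 1.5% district = 8.75% → €2.39
Subtotal = €268.44; tax = €22.24; total due = €290.68

€290.68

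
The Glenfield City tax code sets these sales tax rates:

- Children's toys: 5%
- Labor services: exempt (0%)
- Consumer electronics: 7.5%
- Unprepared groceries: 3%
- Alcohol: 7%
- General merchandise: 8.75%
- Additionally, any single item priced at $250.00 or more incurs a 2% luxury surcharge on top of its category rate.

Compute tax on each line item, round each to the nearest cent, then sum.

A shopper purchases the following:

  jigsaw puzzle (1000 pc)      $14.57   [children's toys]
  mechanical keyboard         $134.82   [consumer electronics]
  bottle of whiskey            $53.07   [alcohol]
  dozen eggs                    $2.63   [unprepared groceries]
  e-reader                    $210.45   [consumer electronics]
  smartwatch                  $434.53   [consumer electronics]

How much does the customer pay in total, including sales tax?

Jigsaw puzzle (1000 pc) $14.57: children's toys → 5% → $0.73
Mechanical keyboard $134.82: consumer electronics → 7.5% → $10.11
Bottle of whiskey $53.07: alcohol → 7% → $3.71
Dozen eggs $2.63: unprepared groceries → 3% → $0.08
E-reader $210.45: consumer electronics → 7.5% → $15.78
Smartwatch $434.53: consumer electronics → 7.5% + 2% surcharge = 9.5% → $41.28
Subtotal = $850.07; tax = $71.69; total due = $921.76

$921.76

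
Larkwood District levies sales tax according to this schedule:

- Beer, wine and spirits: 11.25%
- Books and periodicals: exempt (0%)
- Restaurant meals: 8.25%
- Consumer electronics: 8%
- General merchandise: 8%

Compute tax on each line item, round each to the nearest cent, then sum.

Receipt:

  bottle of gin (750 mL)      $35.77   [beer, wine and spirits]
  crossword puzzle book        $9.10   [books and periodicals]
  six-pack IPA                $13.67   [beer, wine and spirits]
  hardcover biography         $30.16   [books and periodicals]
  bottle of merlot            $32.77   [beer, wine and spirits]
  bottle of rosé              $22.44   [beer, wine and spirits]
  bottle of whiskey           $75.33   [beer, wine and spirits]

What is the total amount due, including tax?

$239.48

Bottle of gin (750 mL) $35.77: beer, wine and spirits → 11.25% → $4.02
Crossword puzzle book $9.10: books and periodicals → 0% → $0.00
Six-pack IPA $13.67: beer, wine and spirits → 11.25% → $1.54
Hardcover biography $30.16: books and periodicals → 0% → $0.00
Bottle of merlot $32.77: beer, wine and spirits → 11.25% → $3.69
Bottle of rosé $22.44: beer, wine and spirits → 11.25% → $2.52
Bottle of whiskey $75.33: beer, wine and spirits → 11.25% → $8.47
Subtotal = $219.24; tax = $20.24; total due = $239.48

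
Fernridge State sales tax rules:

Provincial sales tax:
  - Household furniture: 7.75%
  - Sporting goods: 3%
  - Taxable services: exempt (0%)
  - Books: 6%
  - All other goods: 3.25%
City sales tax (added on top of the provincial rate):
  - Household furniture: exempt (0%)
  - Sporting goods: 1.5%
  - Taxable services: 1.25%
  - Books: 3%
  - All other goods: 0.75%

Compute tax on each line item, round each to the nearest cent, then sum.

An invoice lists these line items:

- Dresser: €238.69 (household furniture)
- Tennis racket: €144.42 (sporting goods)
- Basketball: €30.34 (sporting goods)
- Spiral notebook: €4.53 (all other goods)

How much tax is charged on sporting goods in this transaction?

Tennis racket €144.42: sporting goods → 3% + 1.5% city = 4.5% → €6.50
Basketball €30.34: sporting goods → 3% + 1.5% city = 4.5% → €1.37
Tax on sporting goods = €6.50 + €1.37 = €7.87

€7.87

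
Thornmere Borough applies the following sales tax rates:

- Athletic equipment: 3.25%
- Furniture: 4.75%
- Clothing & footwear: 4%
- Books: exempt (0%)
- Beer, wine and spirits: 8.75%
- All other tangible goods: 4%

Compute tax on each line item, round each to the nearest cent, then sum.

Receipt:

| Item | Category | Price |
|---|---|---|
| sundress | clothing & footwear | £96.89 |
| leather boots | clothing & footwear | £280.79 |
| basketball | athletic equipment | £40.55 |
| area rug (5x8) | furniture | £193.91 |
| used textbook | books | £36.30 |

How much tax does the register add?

Sundress £96.89: clothing & footwear → 4% → £3.88
Leather boots £280.79: clothing & footwear → 4% → £11.23
Basketball £40.55: athletic equipment → 3.25% → £1.32
Area rug (5x8) £193.91: furniture → 4.75% → £9.21
Used textbook £36.30: books → 0% → £0.00
Total tax = £3.88 + £11.23 + £1.32 + £9.21 = £25.64

£25.64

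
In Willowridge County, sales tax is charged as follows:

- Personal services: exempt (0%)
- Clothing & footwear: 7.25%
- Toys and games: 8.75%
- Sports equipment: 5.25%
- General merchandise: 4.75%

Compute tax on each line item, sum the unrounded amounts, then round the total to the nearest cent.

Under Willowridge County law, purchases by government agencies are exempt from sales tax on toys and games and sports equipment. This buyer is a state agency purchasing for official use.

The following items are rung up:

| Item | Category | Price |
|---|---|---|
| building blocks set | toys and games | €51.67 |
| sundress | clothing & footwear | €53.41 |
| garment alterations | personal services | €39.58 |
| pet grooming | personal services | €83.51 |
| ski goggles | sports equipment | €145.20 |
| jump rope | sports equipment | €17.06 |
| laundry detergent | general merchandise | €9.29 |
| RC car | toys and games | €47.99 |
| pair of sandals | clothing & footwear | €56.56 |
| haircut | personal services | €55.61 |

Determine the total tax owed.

€8.41

Building blocks set €51.67: toys and games, buyer-exempt → 0% → €0.00
Sundress €53.41: clothing & footwear → 7.25% → €3.872225
Garment alterations €39.58: personal services → 0% → €0.00
Pet grooming €83.51: personal services → 0% → €0.00
Ski goggles €145.20: sports equipment, buyer-exempt → 0% → €0.00
Jump rope €17.06: sports equipment, buyer-exempt → 0% → €0.00
Laundry detergent €9.29: general merchandise → 4.75% → €0.441275
RC car €47.99: toys and games, buyer-exempt → 0% → €0.00
Pair of sandals €56.56: clothing & footwear → 7.25% → €4.1006
Haircut €55.61: personal services → 0% → €0.00
Unrounded tax sum = €8.4141 → €8.41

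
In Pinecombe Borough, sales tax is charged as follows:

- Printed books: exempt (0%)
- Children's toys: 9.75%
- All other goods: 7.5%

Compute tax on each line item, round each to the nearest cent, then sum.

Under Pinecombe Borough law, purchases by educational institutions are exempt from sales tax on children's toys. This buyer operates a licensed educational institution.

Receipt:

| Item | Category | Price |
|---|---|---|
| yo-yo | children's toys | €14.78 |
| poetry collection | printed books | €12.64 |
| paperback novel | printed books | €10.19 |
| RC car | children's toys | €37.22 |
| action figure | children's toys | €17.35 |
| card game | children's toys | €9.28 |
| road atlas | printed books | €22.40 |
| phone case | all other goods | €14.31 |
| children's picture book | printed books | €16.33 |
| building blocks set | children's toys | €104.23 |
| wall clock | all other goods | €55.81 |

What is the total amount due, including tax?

Yo-yo €14.78: children's toys, buyer-exempt → 0% → €0.00
Poetry collection €12.64: printed books → 0% → €0.00
Paperback novel €10.19: printed books → 0% → €0.00
RC car €37.22: children's toys, buyer-exempt → 0% → €0.00
Action figure €17.35: children's toys, buyer-exempt → 0% → €0.00
Card game €9.28: children's toys, buyer-exempt → 0% → €0.00
Road atlas €22.40: printed books → 0% → €0.00
Phone case €14.31: all other goods → 7.5% → €1.07
Children's picture book €16.33: printed books → 0% → €0.00
Building blocks set €104.23: children's toys, buyer-exempt → 0% → €0.00
Wall clock €55.81: all other goods → 7.5% → €4.19
Subtotal = €314.54; tax = €5.26; total due = €319.80

€319.80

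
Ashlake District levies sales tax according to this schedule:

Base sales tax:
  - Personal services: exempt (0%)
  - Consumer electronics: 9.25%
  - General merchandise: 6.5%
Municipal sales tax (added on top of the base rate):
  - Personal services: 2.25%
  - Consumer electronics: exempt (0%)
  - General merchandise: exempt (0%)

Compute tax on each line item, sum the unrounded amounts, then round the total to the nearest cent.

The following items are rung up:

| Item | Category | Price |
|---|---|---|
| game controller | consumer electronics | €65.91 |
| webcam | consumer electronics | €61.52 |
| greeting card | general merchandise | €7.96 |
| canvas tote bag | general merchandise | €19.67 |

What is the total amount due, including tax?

Game controller €65.91: consumer electronics → 9.25% + 0% municipal = 9.25% → €6.096675
Webcam €61.52: consumer electronics → 9.25% + 0% municipal = 9.25% → €5.6906
Greeting card €7.96: general merchandise → 6.5% + 0% municipal = 6.5% → €0.5174
Canvas tote bag €19.67: general merchandise → 6.5% + 0% municipal = 6.5% → €1.27855
Subtotal = €155.06; unrounded tax = €13.583225 → €13.58; total due = €168.64

€168.64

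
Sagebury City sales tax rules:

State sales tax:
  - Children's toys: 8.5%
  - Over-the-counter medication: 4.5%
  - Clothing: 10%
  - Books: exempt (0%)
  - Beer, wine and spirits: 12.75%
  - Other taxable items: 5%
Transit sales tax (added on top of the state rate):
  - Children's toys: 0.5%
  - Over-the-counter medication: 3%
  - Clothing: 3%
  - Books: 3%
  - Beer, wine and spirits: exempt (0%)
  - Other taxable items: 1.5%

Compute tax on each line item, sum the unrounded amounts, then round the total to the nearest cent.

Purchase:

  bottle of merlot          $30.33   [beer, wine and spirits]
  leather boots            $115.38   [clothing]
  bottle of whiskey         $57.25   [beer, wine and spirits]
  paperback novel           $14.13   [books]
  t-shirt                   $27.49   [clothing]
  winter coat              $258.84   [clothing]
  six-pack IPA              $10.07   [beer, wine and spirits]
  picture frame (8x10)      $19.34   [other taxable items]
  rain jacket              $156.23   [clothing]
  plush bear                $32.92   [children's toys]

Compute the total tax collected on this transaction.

$89.63

Bottle of merlot $30.33: beer, wine and spirits → 12.75% + 0% transit = 12.75% → $3.867075
Leather boots $115.38: clothing → 10% + 3% transit = 13% → $14.9994
Bottle of whiskey $57.25: beer, wine and spirits → 12.75% + 0% transit = 12.75% → $7.299375
Paperback novel $14.13: books → 0% + 3% transit = 3% → $0.4239
T-shirt $27.49: clothing → 10% + 3% transit = 13% → $3.5737
Winter coat $258.84: clothing → 10% + 3% transit = 13% → $33.6492
Six-pack IPA $10.07: beer, wine and spirits → 12.75% + 0% transit = 12.75% → $1.283925
Picture frame (8x10) $19.34: other taxable items → 5% + 1.5% transit = 6.5% → $1.2571
Rain jacket $156.23: clothing → 10% + 3% transit = 13% → $20.3099
Plush bear $32.92: children's toys → 8.5% + 0.5% transit = 9% → $2.9628
Unrounded tax sum = $89.626375 → $89.63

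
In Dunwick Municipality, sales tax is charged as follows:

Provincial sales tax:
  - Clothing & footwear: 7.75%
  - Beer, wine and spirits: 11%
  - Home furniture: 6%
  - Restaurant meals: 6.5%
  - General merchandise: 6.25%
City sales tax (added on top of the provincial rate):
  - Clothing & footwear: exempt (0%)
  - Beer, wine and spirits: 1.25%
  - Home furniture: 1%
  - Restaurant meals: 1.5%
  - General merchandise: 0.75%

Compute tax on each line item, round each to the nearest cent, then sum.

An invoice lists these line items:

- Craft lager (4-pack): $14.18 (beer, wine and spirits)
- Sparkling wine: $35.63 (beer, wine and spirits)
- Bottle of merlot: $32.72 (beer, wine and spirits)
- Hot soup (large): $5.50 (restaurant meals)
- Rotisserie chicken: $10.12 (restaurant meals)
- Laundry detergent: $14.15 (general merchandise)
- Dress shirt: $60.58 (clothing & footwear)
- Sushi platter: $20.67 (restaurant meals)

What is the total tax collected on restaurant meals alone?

$2.90

Hot soup (large) $5.50: restaurant meals → 6.5% + 1.5% city = 8% → $0.44
Rotisserie chicken $10.12: restaurant meals → 6.5% + 1.5% city = 8% → $0.81
Sushi platter $20.67: restaurant meals → 6.5% + 1.5% city = 8% → $1.65
Tax on restaurant meals = $0.44 + $0.81 + $1.65 = $2.90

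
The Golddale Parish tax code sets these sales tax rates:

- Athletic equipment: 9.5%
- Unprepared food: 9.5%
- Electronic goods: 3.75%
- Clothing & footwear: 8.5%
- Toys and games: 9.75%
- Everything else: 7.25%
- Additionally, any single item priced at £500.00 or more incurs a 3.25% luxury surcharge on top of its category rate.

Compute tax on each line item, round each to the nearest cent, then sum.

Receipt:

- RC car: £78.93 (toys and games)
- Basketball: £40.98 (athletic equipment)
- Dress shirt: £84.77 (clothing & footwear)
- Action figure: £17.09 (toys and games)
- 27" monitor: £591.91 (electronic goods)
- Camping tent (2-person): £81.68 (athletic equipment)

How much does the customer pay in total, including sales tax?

RC car £78.93: toys and games → 9.75% → £7.70
Basketball £40.98: athletic equipment → 9.5% → £3.89
Dress shirt £84.77: clothing & footwear → 8.5% → £7.21
Action figure £17.09: toys and games → 9.75% → £1.67
27" monitor £591.91: electronic goods → 3.75% + 3.25% surcharge = 7% → £41.43
Camping tent (2-person) £81.68: athletic equipment → 9.5% → £7.76
Subtotal = £895.36; tax = £69.66; total due = £965.02

£965.02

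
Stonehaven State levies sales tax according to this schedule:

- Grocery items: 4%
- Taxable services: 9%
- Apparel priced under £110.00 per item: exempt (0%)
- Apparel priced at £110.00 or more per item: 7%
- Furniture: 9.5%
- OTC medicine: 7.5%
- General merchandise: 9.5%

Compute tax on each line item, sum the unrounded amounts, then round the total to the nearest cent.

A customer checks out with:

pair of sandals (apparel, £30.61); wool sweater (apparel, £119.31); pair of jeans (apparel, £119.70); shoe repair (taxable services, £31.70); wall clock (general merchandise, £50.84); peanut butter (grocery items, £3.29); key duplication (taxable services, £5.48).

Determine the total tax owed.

Pair of sandals £30.61: apparel, under £110.00 → 0% → £0.00
Wool sweater £119.31: apparel, £110.00 or more → 7% → £8.3517
Pair of jeans £119.70: apparel, £110.00 or more → 7% → £8.379
Shoe repair £31.70: taxable services → 9% → £2.853
Wall clock £50.84: general merchandise → 9.5% → £4.8298
Peanut butter £3.29: grocery items → 4% → £0.1316
Key duplication £5.48: taxable services → 9% → £0.4932
Unrounded tax sum = £25.0383 → £25.04

£25.04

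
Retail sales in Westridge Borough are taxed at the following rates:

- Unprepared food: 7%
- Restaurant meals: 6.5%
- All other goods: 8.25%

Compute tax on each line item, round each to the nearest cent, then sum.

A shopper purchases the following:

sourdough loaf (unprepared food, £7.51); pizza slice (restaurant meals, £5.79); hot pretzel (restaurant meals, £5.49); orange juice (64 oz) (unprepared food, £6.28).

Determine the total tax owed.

£1.71

Sourdough loaf £7.51: unprepared food → 7% → £0.53
Pizza slice £5.79: restaurant meals → 6.5% → £0.38
Hot pretzel £5.49: restaurant meals → 6.5% → £0.36
Orange juice (64 oz) £6.28: unprepared food → 7% → £0.44
Total tax = £0.53 + £0.38 + £0.36 + £0.44 = £1.71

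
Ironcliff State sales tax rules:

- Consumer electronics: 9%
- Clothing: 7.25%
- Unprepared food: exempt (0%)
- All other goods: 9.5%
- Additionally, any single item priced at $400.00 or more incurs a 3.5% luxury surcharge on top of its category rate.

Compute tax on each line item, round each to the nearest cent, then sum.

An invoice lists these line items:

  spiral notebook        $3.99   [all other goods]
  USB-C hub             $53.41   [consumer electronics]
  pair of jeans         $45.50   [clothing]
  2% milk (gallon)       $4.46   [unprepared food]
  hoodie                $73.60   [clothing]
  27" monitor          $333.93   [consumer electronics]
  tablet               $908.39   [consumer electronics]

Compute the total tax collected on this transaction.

Spiral notebook $3.99: all other goods → 9.5% → $0.38
USB-C hub $53.41: consumer electronics → 9% → $4.81
Pair of jeans $45.50: clothing → 7.25% → $3.30
2% milk (gallon) $4.46: unprepared food → 0% → $0.00
Hoodie $73.60: clothing → 7.25% → $5.34
27" monitor $333.93: consumer electronics → 9% → $30.05
Tablet $908.39: consumer electronics → 9% + 3.5% surcharge = 12.5% → $113.55
Total tax = $0.38 + $4.81 + $3.30 + $5.34 + $30.05 + $113.55 = $157.43

$157.43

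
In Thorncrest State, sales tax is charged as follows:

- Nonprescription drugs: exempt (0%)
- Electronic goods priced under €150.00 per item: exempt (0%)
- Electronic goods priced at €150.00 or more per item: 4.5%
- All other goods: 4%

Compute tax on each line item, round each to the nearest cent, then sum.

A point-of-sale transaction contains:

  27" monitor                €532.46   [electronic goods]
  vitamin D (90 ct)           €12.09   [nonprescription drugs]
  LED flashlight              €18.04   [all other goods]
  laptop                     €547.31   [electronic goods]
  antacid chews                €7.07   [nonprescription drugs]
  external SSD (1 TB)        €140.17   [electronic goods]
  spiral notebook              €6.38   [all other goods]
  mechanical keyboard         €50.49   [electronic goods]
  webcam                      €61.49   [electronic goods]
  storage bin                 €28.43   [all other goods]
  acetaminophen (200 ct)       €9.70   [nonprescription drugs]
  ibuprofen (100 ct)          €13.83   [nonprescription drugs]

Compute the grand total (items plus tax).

27" monitor €532.46: electronic goods, €150.00 or more → 4.5% → €23.96
Vitamin D (90 ct) €12.09: nonprescription drugs → 0% → €0.00
LED flashlight €18.04: all other goods → 4% → €0.72
Laptop €547.31: electronic goods, €150.00 or more → 4.5% → €24.63
Antacid chews €7.07: nonprescription drugs → 0% → €0.00
External SSD (1 TB) €140.17: electronic goods, under €150.00 → 0% → €0.00
Spiral notebook €6.38: all other goods → 4% → €0.26
Mechanical keyboard €50.49: electronic goods, under €150.00 → 0% → €0.00
Webcam €61.49: electronic goods, under €150.00 → 0% → €0.00
Storage bin €28.43: all other goods → 4% → €1.14
Acetaminophen (200 ct) €9.70: nonprescription drugs → 0% → €0.00
Ibuprofen (100 ct) €13.83: nonprescription drugs → 0% → €0.00
Subtotal = €1427.46; tax = €50.71; total due = €1478.17

€1478.17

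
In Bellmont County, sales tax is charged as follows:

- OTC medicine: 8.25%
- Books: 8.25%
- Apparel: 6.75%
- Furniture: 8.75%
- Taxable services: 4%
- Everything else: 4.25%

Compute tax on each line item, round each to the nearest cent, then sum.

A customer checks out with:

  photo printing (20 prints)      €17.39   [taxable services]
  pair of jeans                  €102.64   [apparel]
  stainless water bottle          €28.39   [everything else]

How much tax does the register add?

Photo printing (20 prints) €17.39: taxable services → 4% → €0.70
Pair of jeans €102.64: apparel → 6.75% → €6.93
Stainless water bottle €28.39: everything else → 4.25% → €1.21
Total tax = €0.70 + €6.93 + €1.21 = €8.84

€8.84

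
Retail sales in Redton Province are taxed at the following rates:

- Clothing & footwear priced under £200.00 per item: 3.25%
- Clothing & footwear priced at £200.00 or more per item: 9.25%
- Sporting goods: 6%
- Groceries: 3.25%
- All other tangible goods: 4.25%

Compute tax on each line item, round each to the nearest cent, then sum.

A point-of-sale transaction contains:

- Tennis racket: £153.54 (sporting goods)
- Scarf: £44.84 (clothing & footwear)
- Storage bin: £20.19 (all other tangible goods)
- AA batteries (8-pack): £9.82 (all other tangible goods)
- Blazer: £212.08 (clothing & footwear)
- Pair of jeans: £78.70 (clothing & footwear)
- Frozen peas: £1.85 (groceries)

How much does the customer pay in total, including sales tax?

Tennis racket £153.54: sporting goods → 6% → £9.21
Scarf £44.84: clothing & footwear, under £200.00 → 3.25% → £1.46
Storage bin £20.19: all other tangible goods → 4.25% → £0.86
AA batteries (8-pack) £9.82: all other tangible goods → 4.25% → £0.42
Blazer £212.08: clothing & footwear, £200.00 or more → 9.25% → £19.62
Pair of jeans £78.70: clothing & footwear, under £200.00 → 3.25% → £2.56
Frozen peas £1.85: groceries → 3.25% → £0.06
Subtotal = £521.02; tax = £34.19; total due = £555.21

£555.21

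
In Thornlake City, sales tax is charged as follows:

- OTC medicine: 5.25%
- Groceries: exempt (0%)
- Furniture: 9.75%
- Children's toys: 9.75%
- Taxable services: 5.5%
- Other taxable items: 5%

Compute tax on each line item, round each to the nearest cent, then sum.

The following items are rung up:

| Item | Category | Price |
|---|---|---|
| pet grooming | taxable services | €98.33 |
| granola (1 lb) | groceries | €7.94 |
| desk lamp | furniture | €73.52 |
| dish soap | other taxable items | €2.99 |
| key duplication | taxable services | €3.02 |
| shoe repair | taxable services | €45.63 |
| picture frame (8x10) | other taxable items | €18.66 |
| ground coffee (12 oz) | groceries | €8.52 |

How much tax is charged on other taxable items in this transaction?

€1.08

Dish soap €2.99: other taxable items → 5% → €0.15
Picture frame (8x10) €18.66: other taxable items → 5% → €0.93
Tax on other taxable items = €0.15 + €0.93 = €1.08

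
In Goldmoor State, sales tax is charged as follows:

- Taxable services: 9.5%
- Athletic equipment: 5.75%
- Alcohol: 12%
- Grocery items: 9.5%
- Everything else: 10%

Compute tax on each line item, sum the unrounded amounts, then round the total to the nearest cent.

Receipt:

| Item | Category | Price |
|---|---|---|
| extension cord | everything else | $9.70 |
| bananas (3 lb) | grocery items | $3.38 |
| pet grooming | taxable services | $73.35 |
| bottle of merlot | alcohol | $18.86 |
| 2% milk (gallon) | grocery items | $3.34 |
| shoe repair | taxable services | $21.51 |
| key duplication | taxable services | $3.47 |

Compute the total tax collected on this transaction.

$13.21

Extension cord $9.70: everything else → 10% → $0.97
Bananas (3 lb) $3.38: grocery items → 9.5% → $0.3211
Pet grooming $73.35: taxable services → 9.5% → $6.96825
Bottle of merlot $18.86: alcohol → 12% → $2.2632
2% milk (gallon) $3.34: grocery items → 9.5% → $0.3173
Shoe repair $21.51: taxable services → 9.5% → $2.04345
Key duplication $3.47: taxable services → 9.5% → $0.32965
Unrounded tax sum = $13.21295 → $13.21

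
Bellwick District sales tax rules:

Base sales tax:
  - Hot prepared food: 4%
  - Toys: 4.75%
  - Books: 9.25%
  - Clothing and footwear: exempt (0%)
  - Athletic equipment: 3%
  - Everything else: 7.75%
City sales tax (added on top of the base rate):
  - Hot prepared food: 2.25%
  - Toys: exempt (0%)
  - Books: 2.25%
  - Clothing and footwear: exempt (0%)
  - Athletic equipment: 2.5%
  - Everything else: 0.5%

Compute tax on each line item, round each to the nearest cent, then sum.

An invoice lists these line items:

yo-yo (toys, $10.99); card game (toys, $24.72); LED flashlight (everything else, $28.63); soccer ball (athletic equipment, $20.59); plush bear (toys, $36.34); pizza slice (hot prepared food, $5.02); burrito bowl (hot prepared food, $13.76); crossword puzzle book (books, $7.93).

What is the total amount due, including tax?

$156.97

Yo-yo $10.99: toys → 4.75% + 0% city = 4.75% → $0.52
Card game $24.72: toys → 4.75% + 0% city = 4.75% → $1.17
LED flashlight $28.63: everything else → 7.75% + 0.5% city = 8.25% → $2.36
Soccer ball $20.59: athletic equipment → 3% + 2.5% city = 5.5% → $1.13
Plush bear $36.34: toys → 4.75% + 0% city = 4.75% → $1.73
Pizza slice $5.02: hot prepared food → 4% + 2.25% city = 6.25% → $0.31
Burrito bowl $13.76: hot prepared food → 4% + 2.25% city = 6.25% → $0.86
Crossword puzzle book $7.93: books → 9.25% + 2.25% city = 11.5% → $0.91
Subtotal = $147.98; tax = $8.99; total due = $156.97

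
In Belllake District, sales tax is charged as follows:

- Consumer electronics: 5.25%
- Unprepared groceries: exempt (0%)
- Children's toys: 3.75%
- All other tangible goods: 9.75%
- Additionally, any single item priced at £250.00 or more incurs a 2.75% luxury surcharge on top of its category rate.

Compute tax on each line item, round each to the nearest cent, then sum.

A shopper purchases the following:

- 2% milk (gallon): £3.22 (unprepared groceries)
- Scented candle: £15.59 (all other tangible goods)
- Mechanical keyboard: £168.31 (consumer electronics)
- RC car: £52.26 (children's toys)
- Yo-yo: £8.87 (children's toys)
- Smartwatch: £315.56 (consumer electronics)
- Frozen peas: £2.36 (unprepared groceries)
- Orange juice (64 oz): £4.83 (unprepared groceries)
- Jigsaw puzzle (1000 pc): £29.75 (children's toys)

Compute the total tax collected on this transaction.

£39.01

2% milk (gallon) £3.22: unprepared groceries → 0% → £0.00
Scented candle £15.59: all other tangible goods → 9.75% → £1.52
Mechanical keyboard £168.31: consumer electronics → 5.25% → £8.84
RC car £52.26: children's toys → 3.75% → £1.96
Yo-yo £8.87: children's toys → 3.75% → £0.33
Smartwatch £315.56: consumer electronics → 5.25% + 2.75% surcharge = 8% → £25.24
Frozen peas £2.36: unprepared groceries → 0% → £0.00
Orange juice (64 oz) £4.83: unprepared groceries → 0% → £0.00
Jigsaw puzzle (1000 pc) £29.75: children's toys → 3.75% → £1.12
Total tax = £1.52 + £8.84 + £1.96 + £0.33 + £25.24 + £1.12 = £39.01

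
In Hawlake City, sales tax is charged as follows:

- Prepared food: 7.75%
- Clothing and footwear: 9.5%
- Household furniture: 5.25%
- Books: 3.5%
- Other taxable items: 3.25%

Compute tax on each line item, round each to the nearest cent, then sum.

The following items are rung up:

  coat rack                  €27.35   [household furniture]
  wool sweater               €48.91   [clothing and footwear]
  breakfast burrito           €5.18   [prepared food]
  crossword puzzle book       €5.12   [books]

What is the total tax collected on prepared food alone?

€0.40

Breakfast burrito €5.18: prepared food → 7.75% → €0.40
Tax on prepared food = €0.40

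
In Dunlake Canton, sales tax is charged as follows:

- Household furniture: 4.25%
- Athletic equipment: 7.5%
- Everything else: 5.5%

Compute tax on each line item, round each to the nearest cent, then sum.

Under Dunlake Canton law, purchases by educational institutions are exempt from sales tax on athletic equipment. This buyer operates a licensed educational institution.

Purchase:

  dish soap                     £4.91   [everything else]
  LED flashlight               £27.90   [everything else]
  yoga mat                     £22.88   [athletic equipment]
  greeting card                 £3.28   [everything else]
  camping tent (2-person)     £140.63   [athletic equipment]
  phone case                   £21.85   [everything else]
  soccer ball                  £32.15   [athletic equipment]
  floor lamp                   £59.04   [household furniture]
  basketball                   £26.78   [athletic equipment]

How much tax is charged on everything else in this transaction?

£3.18

Dish soap £4.91: everything else → 5.5% → £0.27
LED flashlight £27.90: everything else → 5.5% → £1.53
Greeting card £3.28: everything else → 5.5% → £0.18
Phone case £21.85: everything else → 5.5% → £1.20
Tax on everything else = £0.27 + £1.53 + £0.18 + £1.20 = £3.18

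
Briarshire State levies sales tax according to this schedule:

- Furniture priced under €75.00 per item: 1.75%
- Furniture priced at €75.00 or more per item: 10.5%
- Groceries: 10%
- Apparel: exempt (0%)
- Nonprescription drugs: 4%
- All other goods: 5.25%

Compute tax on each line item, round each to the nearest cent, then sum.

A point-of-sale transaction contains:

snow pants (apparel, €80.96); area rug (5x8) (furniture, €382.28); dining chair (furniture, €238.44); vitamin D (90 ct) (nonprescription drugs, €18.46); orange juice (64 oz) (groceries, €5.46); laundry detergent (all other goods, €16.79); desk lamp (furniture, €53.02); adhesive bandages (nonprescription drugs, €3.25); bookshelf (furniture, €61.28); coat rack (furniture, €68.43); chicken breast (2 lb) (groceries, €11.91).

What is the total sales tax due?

€71.87

Snow pants €80.96: apparel → 0% → €0.00
Area rug (5x8) €382.28: furniture, €75.00 or more → 10.5% → €40.14
Dining chair €238.44: furniture, €75.00 or more → 10.5% → €25.04
Vitamin D (90 ct) €18.46: nonprescription drugs → 4% → €0.74
Orange juice (64 oz) €5.46: groceries → 10% → €0.55
Laundry detergent €16.79: all other goods → 5.25% → €0.88
Desk lamp €53.02: furniture, under €75.00 → 1.75% → €0.93
Adhesive bandages €3.25: nonprescription drugs → 4% → €0.13
Bookshelf €61.28: furniture, under €75.00 → 1.75% → €1.07
Coat rack €68.43: furniture, under €75.00 → 1.75% → €1.20
Chicken breast (2 lb) €11.91: groceries → 10% → €1.19
Total tax = €40.14 + €25.04 + €0.74 + €0.55 + €0.88 + €0.93 + €0.13 + €1.07 + €1.20 + €1.19 = €71.87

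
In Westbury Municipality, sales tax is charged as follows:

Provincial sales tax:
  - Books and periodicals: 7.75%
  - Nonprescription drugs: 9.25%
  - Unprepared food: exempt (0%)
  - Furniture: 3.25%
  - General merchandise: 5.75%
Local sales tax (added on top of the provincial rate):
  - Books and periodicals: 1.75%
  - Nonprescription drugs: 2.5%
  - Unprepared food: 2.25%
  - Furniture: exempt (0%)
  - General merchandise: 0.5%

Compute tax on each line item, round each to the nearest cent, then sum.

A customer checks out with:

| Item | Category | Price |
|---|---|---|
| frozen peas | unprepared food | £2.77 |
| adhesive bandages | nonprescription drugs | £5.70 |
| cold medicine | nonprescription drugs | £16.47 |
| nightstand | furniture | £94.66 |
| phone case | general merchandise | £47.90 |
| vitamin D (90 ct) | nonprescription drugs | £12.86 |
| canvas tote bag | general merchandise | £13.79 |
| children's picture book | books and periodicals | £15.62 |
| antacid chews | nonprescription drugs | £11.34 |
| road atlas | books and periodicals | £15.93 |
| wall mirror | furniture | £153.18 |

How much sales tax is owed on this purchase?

£20.41

Frozen peas £2.77: unprepared food → 0% + 2.25% local = 2.25% → £0.06
Adhesive bandages £5.70: nonprescription drugs → 9.25% + 2.5% local = 11.75% → £0.67
Cold medicine £16.47: nonprescription drugs → 9.25% + 2.5% local = 11.75% → £1.94
Nightstand £94.66: furniture → 3.25% + 0% local = 3.25% → £3.08
Phone case £47.90: general merchandise → 5.75% + 0.5% local = 6.25% → £2.99
Vitamin D (90 ct) £12.86: nonprescription drugs → 9.25% + 2.5% local = 11.75% → £1.51
Canvas tote bag £13.79: general merchandise → 5.75% + 0.5% local = 6.25% → £0.86
Children's picture book £15.62: books and periodicals → 7.75% + 1.75% local = 9.5% → £1.48
Antacid chews £11.34: nonprescription drugs → 9.25% + 2.5% local = 11.75% → £1.33
Road atlas £15.93: books and periodicals → 7.75% + 1.75% local = 9.5% → £1.51
Wall mirror £153.18: furniture → 3.25% + 0% local = 3.25% → £4.98
Total tax = £0.06 + £0.67 + £1.94 + £3.08 + £2.99 + £1.51 + £0.86 + £1.48 + £1.33 + £1.51 + £4.98 = £20.41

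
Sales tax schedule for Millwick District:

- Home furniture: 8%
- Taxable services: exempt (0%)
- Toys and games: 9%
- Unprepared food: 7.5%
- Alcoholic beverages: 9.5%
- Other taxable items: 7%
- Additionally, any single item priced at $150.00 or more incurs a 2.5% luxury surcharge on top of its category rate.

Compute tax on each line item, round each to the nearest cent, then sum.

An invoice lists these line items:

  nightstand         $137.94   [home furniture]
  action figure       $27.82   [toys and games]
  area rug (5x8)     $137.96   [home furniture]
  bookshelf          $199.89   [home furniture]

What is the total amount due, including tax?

Nightstand $137.94: home furniture → 8% → $11.04
Action figure $27.82: toys and games → 9% → $2.50
Area rug (5x8) $137.96: home furniture → 8% → $11.04
Bookshelf $199.89: home furniture → 8% + 2.5% surcharge = 10.5% → $20.99
Subtotal = $503.61; tax = $45.57; total due = $549.18

$549.18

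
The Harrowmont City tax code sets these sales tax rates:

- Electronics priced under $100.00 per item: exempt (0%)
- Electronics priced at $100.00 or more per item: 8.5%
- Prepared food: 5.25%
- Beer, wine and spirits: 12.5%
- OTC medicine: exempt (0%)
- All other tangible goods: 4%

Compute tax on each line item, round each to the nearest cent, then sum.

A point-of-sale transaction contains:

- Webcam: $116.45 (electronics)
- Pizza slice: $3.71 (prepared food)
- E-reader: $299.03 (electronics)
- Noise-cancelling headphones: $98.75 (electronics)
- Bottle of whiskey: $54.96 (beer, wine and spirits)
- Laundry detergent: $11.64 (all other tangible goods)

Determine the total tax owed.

Webcam $116.45: electronics, $100.00 or more → 8.5% → $9.90
Pizza slice $3.71: prepared food → 5.25% → $0.19
E-reader $299.03: electronics, $100.00 or more → 8.5% → $25.42
Noise-cancelling headphones $98.75: electronics, under $100.00 → 0% → $0.00
Bottle of whiskey $54.96: beer, wine and spirits → 12.5% → $6.87
Laundry detergent $11.64: all other tangible goods → 4% → $0.47
Total tax = $9.90 + $0.19 + $25.42 + $6.87 + $0.47 = $42.85

$42.85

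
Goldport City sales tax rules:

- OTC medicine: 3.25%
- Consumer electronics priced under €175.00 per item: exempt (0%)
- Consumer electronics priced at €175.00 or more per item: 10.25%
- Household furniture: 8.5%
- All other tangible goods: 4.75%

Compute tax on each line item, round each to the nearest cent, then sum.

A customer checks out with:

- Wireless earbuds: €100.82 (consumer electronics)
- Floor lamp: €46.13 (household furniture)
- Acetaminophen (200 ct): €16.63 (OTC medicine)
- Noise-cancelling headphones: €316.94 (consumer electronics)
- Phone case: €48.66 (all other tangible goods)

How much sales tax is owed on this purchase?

Wireless earbuds €100.82: consumer electronics, under €175.00 → 0% → €0.00
Floor lamp €46.13: household furniture → 8.5% → €3.92
Acetaminophen (200 ct) €16.63: OTC medicine → 3.25% → €0.54
Noise-cancelling headphones €316.94: consumer electronics, €175.00 or more → 10.25% → €32.49
Phone case €48.66: all other tangible goods → 4.75% → €2.31
Total tax = €3.92 + €0.54 + €32.49 + €2.31 = €39.26

€39.26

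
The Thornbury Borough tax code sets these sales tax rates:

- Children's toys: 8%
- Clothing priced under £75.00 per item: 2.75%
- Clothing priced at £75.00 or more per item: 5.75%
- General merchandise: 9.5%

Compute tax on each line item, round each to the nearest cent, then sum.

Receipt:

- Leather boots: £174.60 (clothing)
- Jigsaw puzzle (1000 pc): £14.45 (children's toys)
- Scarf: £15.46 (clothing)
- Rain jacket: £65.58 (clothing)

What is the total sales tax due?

Leather boots £174.60: clothing, £75.00 or more → 5.75% → £10.04
Jigsaw puzzle (1000 pc) £14.45: children's toys → 8% → £1.16
Scarf £15.46: clothing, under £75.00 → 2.75% → £0.43
Rain jacket £65.58: clothing, under £75.00 → 2.75% → £1.80
Total tax = £10.04 + £1.16 + £0.43 + £1.80 = £13.43

£13.43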